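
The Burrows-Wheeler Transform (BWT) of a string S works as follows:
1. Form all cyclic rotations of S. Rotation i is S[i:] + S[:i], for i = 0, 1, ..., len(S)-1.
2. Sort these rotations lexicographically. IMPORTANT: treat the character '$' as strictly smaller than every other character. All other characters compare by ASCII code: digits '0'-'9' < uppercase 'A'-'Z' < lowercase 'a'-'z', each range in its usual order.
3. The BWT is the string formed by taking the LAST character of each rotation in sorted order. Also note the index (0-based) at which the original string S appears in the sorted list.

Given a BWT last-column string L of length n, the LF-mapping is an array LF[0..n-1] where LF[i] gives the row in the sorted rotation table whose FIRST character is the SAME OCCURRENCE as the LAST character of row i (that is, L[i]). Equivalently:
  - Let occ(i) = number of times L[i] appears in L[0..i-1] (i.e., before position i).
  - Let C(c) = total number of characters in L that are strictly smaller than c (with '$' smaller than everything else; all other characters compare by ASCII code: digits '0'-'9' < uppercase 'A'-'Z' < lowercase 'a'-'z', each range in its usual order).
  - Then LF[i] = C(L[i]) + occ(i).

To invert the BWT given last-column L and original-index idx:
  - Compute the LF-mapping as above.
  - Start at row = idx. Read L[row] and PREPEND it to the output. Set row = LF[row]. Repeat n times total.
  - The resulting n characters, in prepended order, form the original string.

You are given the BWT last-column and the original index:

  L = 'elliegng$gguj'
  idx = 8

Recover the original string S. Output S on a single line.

LF mapping: 1 9 10 7 2 3 11 4 0 5 6 12 8
Walk LF starting at row 8, prepending L[row]:
  step 1: row=8, L[8]='$', prepend. Next row=LF[8]=0
  step 2: row=0, L[0]='e', prepend. Next row=LF[0]=1
  step 3: row=1, L[1]='l', prepend. Next row=LF[1]=9
  step 4: row=9, L[9]='g', prepend. Next row=LF[9]=5
  step 5: row=5, L[5]='g', prepend. Next row=LF[5]=3
  step 6: row=3, L[3]='i', prepend. Next row=LF[3]=7
  step 7: row=7, L[7]='g', prepend. Next row=LF[7]=4
  step 8: row=4, L[4]='e', prepend. Next row=LF[4]=2
  step 9: row=2, L[2]='l', prepend. Next row=LF[2]=10
  step 10: row=10, L[10]='g', prepend. Next row=LF[10]=6
  step 11: row=6, L[6]='n', prepend. Next row=LF[6]=11
  step 12: row=11, L[11]='u', prepend. Next row=LF[11]=12
  step 13: row=12, L[12]='j', prepend. Next row=LF[12]=8
Reversed output: junglegiggle$

Answer: junglegiggle$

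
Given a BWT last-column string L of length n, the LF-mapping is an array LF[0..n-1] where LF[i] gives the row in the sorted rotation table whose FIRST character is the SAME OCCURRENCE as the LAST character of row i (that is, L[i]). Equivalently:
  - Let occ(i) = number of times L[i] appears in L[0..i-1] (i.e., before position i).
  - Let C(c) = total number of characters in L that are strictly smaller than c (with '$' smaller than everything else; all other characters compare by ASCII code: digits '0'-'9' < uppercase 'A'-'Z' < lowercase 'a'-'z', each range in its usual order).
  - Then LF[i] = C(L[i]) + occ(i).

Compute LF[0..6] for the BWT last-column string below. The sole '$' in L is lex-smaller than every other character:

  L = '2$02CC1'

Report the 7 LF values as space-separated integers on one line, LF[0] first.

Answer: 3 0 1 4 5 6 2

Derivation:
Char counts: '$':1, '0':1, '1':1, '2':2, 'C':2
C (first-col start): C('$')=0, C('0')=1, C('1')=2, C('2')=3, C('C')=5
L[0]='2': occ=0, LF[0]=C('2')+0=3+0=3
L[1]='$': occ=0, LF[1]=C('$')+0=0+0=0
L[2]='0': occ=0, LF[2]=C('0')+0=1+0=1
L[3]='2': occ=1, LF[3]=C('2')+1=3+1=4
L[4]='C': occ=0, LF[4]=C('C')+0=5+0=5
L[5]='C': occ=1, LF[5]=C('C')+1=5+1=6
L[6]='1': occ=0, LF[6]=C('1')+0=2+0=2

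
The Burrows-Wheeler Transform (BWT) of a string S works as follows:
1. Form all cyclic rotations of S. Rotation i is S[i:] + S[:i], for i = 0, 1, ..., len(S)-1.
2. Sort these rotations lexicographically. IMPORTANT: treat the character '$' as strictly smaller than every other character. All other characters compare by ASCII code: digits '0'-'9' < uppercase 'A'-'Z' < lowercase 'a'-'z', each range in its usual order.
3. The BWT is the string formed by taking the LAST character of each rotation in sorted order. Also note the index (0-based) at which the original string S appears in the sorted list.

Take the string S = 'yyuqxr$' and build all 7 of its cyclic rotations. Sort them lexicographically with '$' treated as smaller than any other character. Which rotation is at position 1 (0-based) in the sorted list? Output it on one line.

All 7 rotations (rotation i = S[i:]+S[:i]):
  rot[0] = yyuqxr$
  rot[1] = yuqxr$y
  rot[2] = uqxr$yy
  rot[3] = qxr$yyu
  rot[4] = xr$yyuq
  rot[5] = r$yyuqx
  rot[6] = $yyuqxr
Sorted (with $ < everything):
  sorted[0] = $yyuqxr
  sorted[1] = qxr$yyu
  sorted[2] = r$yyuqx
  sorted[3] = uqxr$yy
  sorted[4] = xr$yyuq
  sorted[5] = yuqxr$y
  sorted[6] = yyuqxr$
sorted[1] = qxr$yyu

Answer: qxr$yyu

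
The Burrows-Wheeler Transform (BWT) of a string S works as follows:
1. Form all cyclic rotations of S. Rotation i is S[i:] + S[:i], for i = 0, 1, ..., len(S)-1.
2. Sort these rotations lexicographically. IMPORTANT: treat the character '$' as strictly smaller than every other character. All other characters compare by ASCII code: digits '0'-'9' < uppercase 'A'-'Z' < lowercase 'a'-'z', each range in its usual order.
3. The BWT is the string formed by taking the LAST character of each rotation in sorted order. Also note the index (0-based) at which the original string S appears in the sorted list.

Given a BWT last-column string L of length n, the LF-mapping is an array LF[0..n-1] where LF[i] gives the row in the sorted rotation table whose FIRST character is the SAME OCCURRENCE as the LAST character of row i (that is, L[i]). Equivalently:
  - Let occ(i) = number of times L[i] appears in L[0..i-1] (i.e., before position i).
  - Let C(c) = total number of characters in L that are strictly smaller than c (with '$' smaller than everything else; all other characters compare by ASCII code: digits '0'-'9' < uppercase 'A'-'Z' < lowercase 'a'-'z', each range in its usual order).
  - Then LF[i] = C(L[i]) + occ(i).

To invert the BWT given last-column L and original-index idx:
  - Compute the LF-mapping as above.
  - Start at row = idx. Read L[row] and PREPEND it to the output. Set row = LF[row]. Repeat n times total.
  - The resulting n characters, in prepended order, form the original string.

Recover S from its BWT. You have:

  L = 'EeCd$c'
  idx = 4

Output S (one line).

Answer: dceCE$

Derivation:
LF mapping: 2 5 1 4 0 3
Walk LF starting at row 4, prepending L[row]:
  step 1: row=4, L[4]='$', prepend. Next row=LF[4]=0
  step 2: row=0, L[0]='E', prepend. Next row=LF[0]=2
  step 3: row=2, L[2]='C', prepend. Next row=LF[2]=1
  step 4: row=1, L[1]='e', prepend. Next row=LF[1]=5
  step 5: row=5, L[5]='c', prepend. Next row=LF[5]=3
  step 6: row=3, L[3]='d', prepend. Next row=LF[3]=4
Reversed output: dceCE$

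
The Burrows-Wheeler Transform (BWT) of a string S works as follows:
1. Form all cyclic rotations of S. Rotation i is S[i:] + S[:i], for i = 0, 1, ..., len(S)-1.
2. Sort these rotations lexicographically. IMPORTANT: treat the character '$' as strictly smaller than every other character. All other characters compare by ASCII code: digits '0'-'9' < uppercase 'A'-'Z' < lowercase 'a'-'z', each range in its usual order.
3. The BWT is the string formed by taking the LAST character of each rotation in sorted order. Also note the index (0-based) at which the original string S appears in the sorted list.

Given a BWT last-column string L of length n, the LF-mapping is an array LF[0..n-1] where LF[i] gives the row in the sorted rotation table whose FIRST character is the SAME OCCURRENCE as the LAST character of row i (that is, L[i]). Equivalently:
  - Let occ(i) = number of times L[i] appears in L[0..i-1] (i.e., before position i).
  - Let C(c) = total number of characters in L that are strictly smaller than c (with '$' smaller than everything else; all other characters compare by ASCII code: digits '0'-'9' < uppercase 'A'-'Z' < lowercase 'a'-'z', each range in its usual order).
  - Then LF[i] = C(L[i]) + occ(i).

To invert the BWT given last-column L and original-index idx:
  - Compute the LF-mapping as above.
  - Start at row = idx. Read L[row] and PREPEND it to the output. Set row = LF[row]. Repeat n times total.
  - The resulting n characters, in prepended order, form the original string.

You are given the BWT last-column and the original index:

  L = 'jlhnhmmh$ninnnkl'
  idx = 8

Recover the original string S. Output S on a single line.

LF mapping: 5 7 1 11 2 9 10 3 0 12 4 13 14 15 6 8
Walk LF starting at row 8, prepending L[row]:
  step 1: row=8, L[8]='$', prepend. Next row=LF[8]=0
  step 2: row=0, L[0]='j', prepend. Next row=LF[0]=5
  step 3: row=5, L[5]='m', prepend. Next row=LF[5]=9
  step 4: row=9, L[9]='n', prepend. Next row=LF[9]=12
  step 5: row=12, L[12]='n', prepend. Next row=LF[12]=14
  step 6: row=14, L[14]='k', prepend. Next row=LF[14]=6
  step 7: row=6, L[6]='m', prepend. Next row=LF[6]=10
  step 8: row=10, L[10]='i', prepend. Next row=LF[10]=4
  step 9: row=4, L[4]='h', prepend. Next row=LF[4]=2
  step 10: row=2, L[2]='h', prepend. Next row=LF[2]=1
  step 11: row=1, L[1]='l', prepend. Next row=LF[1]=7
  step 12: row=7, L[7]='h', prepend. Next row=LF[7]=3
  step 13: row=3, L[3]='n', prepend. Next row=LF[3]=11
  step 14: row=11, L[11]='n', prepend. Next row=LF[11]=13
  step 15: row=13, L[13]='n', prepend. Next row=LF[13]=15
  step 16: row=15, L[15]='l', prepend. Next row=LF[15]=8
Reversed output: lnnnhlhhimknnmj$

Answer: lnnnhlhhimknnmj$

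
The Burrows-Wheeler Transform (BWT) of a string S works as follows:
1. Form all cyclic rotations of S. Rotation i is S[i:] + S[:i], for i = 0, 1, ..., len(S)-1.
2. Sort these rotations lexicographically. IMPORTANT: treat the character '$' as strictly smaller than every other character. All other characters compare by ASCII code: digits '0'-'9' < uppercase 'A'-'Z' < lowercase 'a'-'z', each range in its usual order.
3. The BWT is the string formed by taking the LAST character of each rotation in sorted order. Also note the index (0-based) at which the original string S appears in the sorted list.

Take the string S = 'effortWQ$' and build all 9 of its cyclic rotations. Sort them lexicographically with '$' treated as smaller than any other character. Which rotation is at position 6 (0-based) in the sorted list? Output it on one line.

All 9 rotations (rotation i = S[i:]+S[:i]):
  rot[0] = effortWQ$
  rot[1] = ffortWQ$e
  rot[2] = fortWQ$ef
  rot[3] = ortWQ$eff
  rot[4] = rtWQ$effo
  rot[5] = tWQ$effor
  rot[6] = WQ$effort
  rot[7] = Q$effortW
  rot[8] = $effortWQ
Sorted (with $ < everything):
  sorted[0] = $effortWQ
  sorted[1] = Q$effortW
  sorted[2] = WQ$effort
  sorted[3] = effortWQ$
  sorted[4] = ffortWQ$e
  sorted[5] = fortWQ$ef
  sorted[6] = ortWQ$eff
  sorted[7] = rtWQ$effo
  sorted[8] = tWQ$effor
sorted[6] = ortWQ$eff

Answer: ortWQ$eff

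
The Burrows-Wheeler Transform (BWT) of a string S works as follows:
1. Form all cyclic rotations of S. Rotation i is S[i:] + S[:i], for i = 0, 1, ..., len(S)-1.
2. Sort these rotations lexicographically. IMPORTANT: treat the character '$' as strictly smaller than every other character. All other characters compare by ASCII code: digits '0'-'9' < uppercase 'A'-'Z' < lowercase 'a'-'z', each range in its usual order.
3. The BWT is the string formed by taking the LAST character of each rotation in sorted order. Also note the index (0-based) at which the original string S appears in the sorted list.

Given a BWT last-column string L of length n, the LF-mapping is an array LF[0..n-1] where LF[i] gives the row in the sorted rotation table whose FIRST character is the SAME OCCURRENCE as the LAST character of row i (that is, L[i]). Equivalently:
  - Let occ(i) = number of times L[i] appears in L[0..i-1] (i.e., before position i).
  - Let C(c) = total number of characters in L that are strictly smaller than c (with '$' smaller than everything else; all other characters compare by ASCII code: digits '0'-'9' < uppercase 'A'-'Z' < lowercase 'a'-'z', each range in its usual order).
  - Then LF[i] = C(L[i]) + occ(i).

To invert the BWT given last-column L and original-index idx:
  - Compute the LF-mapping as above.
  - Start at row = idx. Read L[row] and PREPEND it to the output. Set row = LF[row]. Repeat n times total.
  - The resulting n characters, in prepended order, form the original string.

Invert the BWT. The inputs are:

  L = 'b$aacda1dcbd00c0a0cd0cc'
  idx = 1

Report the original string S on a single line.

Answer: 0baccdd0da0cca1a0c0cdb$

Derivation:
LF mapping: 11 0 7 8 13 19 9 6 20 14 12 21 1 2 15 3 10 4 16 22 5 17 18
Walk LF starting at row 1, prepending L[row]:
  step 1: row=1, L[1]='$', prepend. Next row=LF[1]=0
  step 2: row=0, L[0]='b', prepend. Next row=LF[0]=11
  step 3: row=11, L[11]='d', prepend. Next row=LF[11]=21
  step 4: row=21, L[21]='c', prepend. Next row=LF[21]=17
  step 5: row=17, L[17]='0', prepend. Next row=LF[17]=4
  step 6: row=4, L[4]='c', prepend. Next row=LF[4]=13
  step 7: row=13, L[13]='0', prepend. Next row=LF[13]=2
  step 8: row=2, L[2]='a', prepend. Next row=LF[2]=7
  step 9: row=7, L[7]='1', prepend. Next row=LF[7]=6
  step 10: row=6, L[6]='a', prepend. Next row=LF[6]=9
  step 11: row=9, L[9]='c', prepend. Next row=LF[9]=14
  step 12: row=14, L[14]='c', prepend. Next row=LF[14]=15
  step 13: row=15, L[15]='0', prepend. Next row=LF[15]=3
  step 14: row=3, L[3]='a', prepend. Next row=LF[3]=8
  step 15: row=8, L[8]='d', prepend. Next row=LF[8]=20
  step 16: row=20, L[20]='0', prepend. Next row=LF[20]=5
  step 17: row=5, L[5]='d', prepend. Next row=LF[5]=19
  step 18: row=19, L[19]='d', prepend. Next row=LF[19]=22
  step 19: row=22, L[22]='c', prepend. Next row=LF[22]=18
  step 20: row=18, L[18]='c', prepend. Next row=LF[18]=16
  step 21: row=16, L[16]='a', prepend. Next row=LF[16]=10
  step 22: row=10, L[10]='b', prepend. Next row=LF[10]=12
  step 23: row=12, L[12]='0', prepend. Next row=LF[12]=1
Reversed output: 0baccdd0da0cca1a0c0cdb$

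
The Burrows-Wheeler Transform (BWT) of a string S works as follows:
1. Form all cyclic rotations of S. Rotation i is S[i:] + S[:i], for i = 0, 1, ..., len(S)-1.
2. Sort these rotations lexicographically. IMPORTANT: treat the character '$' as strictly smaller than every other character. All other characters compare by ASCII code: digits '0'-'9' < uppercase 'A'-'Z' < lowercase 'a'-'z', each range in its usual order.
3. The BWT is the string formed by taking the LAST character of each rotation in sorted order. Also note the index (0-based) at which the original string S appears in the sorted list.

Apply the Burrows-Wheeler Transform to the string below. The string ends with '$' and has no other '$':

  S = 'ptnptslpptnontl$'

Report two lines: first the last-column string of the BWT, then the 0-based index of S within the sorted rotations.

Answer: ltsttonlp$ntnppp
9

Derivation:
All 16 rotations (rotation i = S[i:]+S[:i]):
  rot[0] = ptnptslpptnontl$
  rot[1] = tnptslpptnontl$p
  rot[2] = nptslpptnontl$pt
  rot[3] = ptslpptnontl$ptn
  rot[4] = tslpptnontl$ptnp
  rot[5] = slpptnontl$ptnpt
  rot[6] = lpptnontl$ptnpts
  rot[7] = pptnontl$ptnptsl
  rot[8] = ptnontl$ptnptslp
  rot[9] = tnontl$ptnptslpp
  rot[10] = nontl$ptnptslppt
  rot[11] = ontl$ptnptslpptn
  rot[12] = ntl$ptnptslpptno
  rot[13] = tl$ptnptslpptnon
  rot[14] = l$ptnptslpptnont
  rot[15] = $ptnptslpptnontl
Sorted (with $ < everything):
  sorted[0] = $ptnptslpptnontl  (last char: 'l')
  sorted[1] = l$ptnptslpptnont  (last char: 't')
  sorted[2] = lpptnontl$ptnpts  (last char: 's')
  sorted[3] = nontl$ptnptslppt  (last char: 't')
  sorted[4] = nptslpptnontl$pt  (last char: 't')
  sorted[5] = ntl$ptnptslpptno  (last char: 'o')
  sorted[6] = ontl$ptnptslpptn  (last char: 'n')
  sorted[7] = pptnontl$ptnptsl  (last char: 'l')
  sorted[8] = ptnontl$ptnptslp  (last char: 'p')
  sorted[9] = ptnptslpptnontl$  (last char: '$')
  sorted[10] = ptslpptnontl$ptn  (last char: 'n')
  sorted[11] = slpptnontl$ptnpt  (last char: 't')
  sorted[12] = tl$ptnptslpptnon  (last char: 'n')
  sorted[13] = tnontl$ptnptslpp  (last char: 'p')
  sorted[14] = tnptslpptnontl$p  (last char: 'p')
  sorted[15] = tslpptnontl$ptnp  (last char: 'p')
Last column: ltsttonlp$ntnppp
Original string S is at sorted index 9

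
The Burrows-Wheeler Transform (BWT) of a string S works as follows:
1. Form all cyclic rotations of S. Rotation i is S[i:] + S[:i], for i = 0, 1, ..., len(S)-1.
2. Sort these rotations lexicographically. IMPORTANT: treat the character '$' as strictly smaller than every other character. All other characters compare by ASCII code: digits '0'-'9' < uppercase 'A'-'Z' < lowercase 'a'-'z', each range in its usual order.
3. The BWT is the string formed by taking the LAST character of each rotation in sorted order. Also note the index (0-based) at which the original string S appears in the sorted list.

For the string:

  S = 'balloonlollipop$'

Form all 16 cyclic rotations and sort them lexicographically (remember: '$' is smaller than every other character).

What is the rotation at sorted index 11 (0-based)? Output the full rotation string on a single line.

Answer: onlollipop$ballo

Derivation:
All 16 rotations (rotation i = S[i:]+S[:i]):
  rot[0] = balloonlollipop$
  rot[1] = alloonlollipop$b
  rot[2] = lloonlollipop$ba
  rot[3] = loonlollipop$bal
  rot[4] = oonlollipop$ball
  rot[5] = onlollipop$ballo
  rot[6] = nlollipop$balloo
  rot[7] = lollipop$balloon
  rot[8] = ollipop$balloonl
  rot[9] = llipop$balloonlo
  rot[10] = lipop$balloonlol
  rot[11] = ipop$balloonloll
  rot[12] = pop$balloonlolli
  rot[13] = op$balloonlollip
  rot[14] = p$balloonlollipo
  rot[15] = $balloonlollipop
Sorted (with $ < everything):
  sorted[0] = $balloonlollipop
  sorted[1] = alloonlollipop$b
  sorted[2] = balloonlollipop$
  sorted[3] = ipop$balloonloll
  sorted[4] = lipop$balloonlol
  sorted[5] = llipop$balloonlo
  sorted[6] = lloonlollipop$ba
  sorted[7] = lollipop$balloon
  sorted[8] = loonlollipop$bal
  sorted[9] = nlollipop$balloo
  sorted[10] = ollipop$balloonl
  sorted[11] = onlollipop$ballo
  sorted[12] = oonlollipop$ball
  sorted[13] = op$balloonlollip
  sorted[14] = p$balloonlollipo
  sorted[15] = pop$balloonlolli
sorted[11] = onlollipop$ballo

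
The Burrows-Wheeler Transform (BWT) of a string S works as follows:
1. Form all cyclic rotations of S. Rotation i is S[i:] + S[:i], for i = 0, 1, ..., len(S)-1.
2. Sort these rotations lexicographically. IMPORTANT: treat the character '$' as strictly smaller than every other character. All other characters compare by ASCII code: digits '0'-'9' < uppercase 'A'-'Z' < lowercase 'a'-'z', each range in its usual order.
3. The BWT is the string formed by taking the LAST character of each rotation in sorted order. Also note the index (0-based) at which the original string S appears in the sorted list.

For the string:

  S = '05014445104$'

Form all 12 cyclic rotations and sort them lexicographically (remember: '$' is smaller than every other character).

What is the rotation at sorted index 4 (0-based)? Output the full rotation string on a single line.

Answer: 104$05014445

Derivation:
All 12 rotations (rotation i = S[i:]+S[:i]):
  rot[0] = 05014445104$
  rot[1] = 5014445104$0
  rot[2] = 014445104$05
  rot[3] = 14445104$050
  rot[4] = 4445104$0501
  rot[5] = 445104$05014
  rot[6] = 45104$050144
  rot[7] = 5104$0501444
  rot[8] = 104$05014445
  rot[9] = 04$050144451
  rot[10] = 4$0501444510
  rot[11] = $05014445104
Sorted (with $ < everything):
  sorted[0] = $05014445104
  sorted[1] = 014445104$05
  sorted[2] = 04$050144451
  sorted[3] = 05014445104$
  sorted[4] = 104$05014445
  sorted[5] = 14445104$050
  sorted[6] = 4$0501444510
  sorted[7] = 4445104$0501
  sorted[8] = 445104$05014
  sorted[9] = 45104$050144
  sorted[10] = 5014445104$0
  sorted[11] = 5104$0501444
sorted[4] = 104$05014445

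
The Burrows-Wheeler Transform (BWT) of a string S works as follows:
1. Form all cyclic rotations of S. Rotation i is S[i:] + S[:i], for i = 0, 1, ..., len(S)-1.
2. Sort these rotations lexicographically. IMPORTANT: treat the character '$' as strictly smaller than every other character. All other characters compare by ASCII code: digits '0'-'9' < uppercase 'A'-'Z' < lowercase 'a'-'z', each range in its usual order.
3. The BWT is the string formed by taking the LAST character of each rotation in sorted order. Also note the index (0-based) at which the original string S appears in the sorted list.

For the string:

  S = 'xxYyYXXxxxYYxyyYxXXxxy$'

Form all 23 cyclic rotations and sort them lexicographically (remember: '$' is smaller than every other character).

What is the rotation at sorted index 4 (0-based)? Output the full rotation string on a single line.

Answer: Xxxy$xxYyYXXxxxYYxyyYxX

Derivation:
All 23 rotations (rotation i = S[i:]+S[:i]):
  rot[0] = xxYyYXXxxxYYxyyYxXXxxy$
  rot[1] = xYyYXXxxxYYxyyYxXXxxy$x
  rot[2] = YyYXXxxxYYxyyYxXXxxy$xx
  rot[3] = yYXXxxxYYxyyYxXXxxy$xxY
  rot[4] = YXXxxxYYxyyYxXXxxy$xxYy
  rot[5] = XXxxxYYxyyYxXXxxy$xxYyY
  rot[6] = XxxxYYxyyYxXXxxy$xxYyYX
  rot[7] = xxxYYxyyYxXXxxy$xxYyYXX
  rot[8] = xxYYxyyYxXXxxy$xxYyYXXx
  rot[9] = xYYxyyYxXXxxy$xxYyYXXxx
  rot[10] = YYxyyYxXXxxy$xxYyYXXxxx
  rot[11] = YxyyYxXXxxy$xxYyYXXxxxY
  rot[12] = xyyYxXXxxy$xxYyYXXxxxYY
  rot[13] = yyYxXXxxy$xxYyYXXxxxYYx
  rot[14] = yYxXXxxy$xxYyYXXxxxYYxy
  rot[15] = YxXXxxy$xxYyYXXxxxYYxyy
  rot[16] = xXXxxy$xxYyYXXxxxYYxyyY
  rot[17] = XXxxy$xxYyYXXxxxYYxyyYx
  rot[18] = Xxxy$xxYyYXXxxxYYxyyYxX
  rot[19] = xxy$xxYyYXXxxxYYxyyYxXX
  rot[20] = xy$xxYyYXXxxxYYxyyYxXXx
  rot[21] = y$xxYyYXXxxxYYxyyYxXXxx
  rot[22] = $xxYyYXXxxxYYxyyYxXXxxy
Sorted (with $ < everything):
  sorted[0] = $xxYyYXXxxxYYxyyYxXXxxy
  sorted[1] = XXxxxYYxyyYxXXxxy$xxYyY
  sorted[2] = XXxxy$xxYyYXXxxxYYxyyYx
  sorted[3] = XxxxYYxyyYxXXxxy$xxYyYX
  sorted[4] = Xxxy$xxYyYXXxxxYYxyyYxX
  sorted[5] = YXXxxxYYxyyYxXXxxy$xxYy
  sorted[6] = YYxyyYxXXxxy$xxYyYXXxxx
  sorted[7] = YxXXxxy$xxYyYXXxxxYYxyy
  sorted[8] = YxyyYxXXxxy$xxYyYXXxxxY
  sorted[9] = YyYXXxxxYYxyyYxXXxxy$xx
  sorted[10] = xXXxxy$xxYyYXXxxxYYxyyY
  sorted[11] = xYYxyyYxXXxxy$xxYyYXXxx
  sorted[12] = xYyYXXxxxYYxyyYxXXxxy$x
  sorted[13] = xxYYxyyYxXXxxy$xxYyYXXx
  sorted[14] = xxYyYXXxxxYYxyyYxXXxxy$
  sorted[15] = xxxYYxyyYxXXxxy$xxYyYXX
  sorted[16] = xxy$xxYyYXXxxxYYxyyYxXX
  sorted[17] = xy$xxYyYXXxxxYYxyyYxXXx
  sorted[18] = xyyYxXXxxy$xxYyYXXxxxYY
  sorted[19] = y$xxYyYXXxxxYYxyyYxXXxx
  sorted[20] = yYXXxxxYYxyyYxXXxxy$xxY
  sorted[21] = yYxXXxxy$xxYyYXXxxxYYxy
  sorted[22] = yyYxXXxxy$xxYyYXXxxxYYx
sorted[4] = Xxxy$xxYyYXXxxxYYxyyYxX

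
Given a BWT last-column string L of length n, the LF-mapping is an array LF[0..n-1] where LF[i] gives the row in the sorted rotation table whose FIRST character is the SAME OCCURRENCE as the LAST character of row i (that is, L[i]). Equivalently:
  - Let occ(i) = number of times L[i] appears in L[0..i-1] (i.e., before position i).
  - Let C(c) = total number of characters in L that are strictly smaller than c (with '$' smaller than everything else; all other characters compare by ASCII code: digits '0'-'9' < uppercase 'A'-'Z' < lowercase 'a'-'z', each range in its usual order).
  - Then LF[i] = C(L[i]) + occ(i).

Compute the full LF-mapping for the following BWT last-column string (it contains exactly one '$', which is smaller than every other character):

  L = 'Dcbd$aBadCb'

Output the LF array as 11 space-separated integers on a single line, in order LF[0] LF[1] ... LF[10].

Answer: 3 8 6 9 0 4 1 5 10 2 7

Derivation:
Char counts: '$':1, 'B':1, 'C':1, 'D':1, 'a':2, 'b':2, 'c':1, 'd':2
C (first-col start): C('$')=0, C('B')=1, C('C')=2, C('D')=3, C('a')=4, C('b')=6, C('c')=8, C('d')=9
L[0]='D': occ=0, LF[0]=C('D')+0=3+0=3
L[1]='c': occ=0, LF[1]=C('c')+0=8+0=8
L[2]='b': occ=0, LF[2]=C('b')+0=6+0=6
L[3]='d': occ=0, LF[3]=C('d')+0=9+0=9
L[4]='$': occ=0, LF[4]=C('$')+0=0+0=0
L[5]='a': occ=0, LF[5]=C('a')+0=4+0=4
L[6]='B': occ=0, LF[6]=C('B')+0=1+0=1
L[7]='a': occ=1, LF[7]=C('a')+1=4+1=5
L[8]='d': occ=1, LF[8]=C('d')+1=9+1=10
L[9]='C': occ=0, LF[9]=C('C')+0=2+0=2
L[10]='b': occ=1, LF[10]=C('b')+1=6+1=7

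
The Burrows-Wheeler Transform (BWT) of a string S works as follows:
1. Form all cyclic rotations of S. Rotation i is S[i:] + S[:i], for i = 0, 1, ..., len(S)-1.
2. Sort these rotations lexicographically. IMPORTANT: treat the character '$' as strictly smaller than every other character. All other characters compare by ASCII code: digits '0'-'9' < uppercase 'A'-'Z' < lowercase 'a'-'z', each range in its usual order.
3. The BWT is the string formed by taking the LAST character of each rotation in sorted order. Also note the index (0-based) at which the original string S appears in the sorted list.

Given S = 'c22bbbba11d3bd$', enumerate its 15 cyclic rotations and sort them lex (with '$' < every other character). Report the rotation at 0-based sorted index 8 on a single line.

All 15 rotations (rotation i = S[i:]+S[:i]):
  rot[0] = c22bbbba11d3bd$
  rot[1] = 22bbbba11d3bd$c
  rot[2] = 2bbbba11d3bd$c2
  rot[3] = bbbba11d3bd$c22
  rot[4] = bbba11d3bd$c22b
  rot[5] = bba11d3bd$c22bb
  rot[6] = ba11d3bd$c22bbb
  rot[7] = a11d3bd$c22bbbb
  rot[8] = 11d3bd$c22bbbba
  rot[9] = 1d3bd$c22bbbba1
  rot[10] = d3bd$c22bbbba11
  rot[11] = 3bd$c22bbbba11d
  rot[12] = bd$c22bbbba11d3
  rot[13] = d$c22bbbba11d3b
  rot[14] = $c22bbbba11d3bd
Sorted (with $ < everything):
  sorted[0] = $c22bbbba11d3bd
  sorted[1] = 11d3bd$c22bbbba
  sorted[2] = 1d3bd$c22bbbba1
  sorted[3] = 22bbbba11d3bd$c
  sorted[4] = 2bbbba11d3bd$c2
  sorted[5] = 3bd$c22bbbba11d
  sorted[6] = a11d3bd$c22bbbb
  sorted[7] = ba11d3bd$c22bbb
  sorted[8] = bba11d3bd$c22bb
  sorted[9] = bbba11d3bd$c22b
  sorted[10] = bbbba11d3bd$c22
  sorted[11] = bd$c22bbbba11d3
  sorted[12] = c22bbbba11d3bd$
  sorted[13] = d$c22bbbba11d3b
  sorted[14] = d3bd$c22bbbba11
sorted[8] = bba11d3bd$c22bb

Answer: bba11d3bd$c22bb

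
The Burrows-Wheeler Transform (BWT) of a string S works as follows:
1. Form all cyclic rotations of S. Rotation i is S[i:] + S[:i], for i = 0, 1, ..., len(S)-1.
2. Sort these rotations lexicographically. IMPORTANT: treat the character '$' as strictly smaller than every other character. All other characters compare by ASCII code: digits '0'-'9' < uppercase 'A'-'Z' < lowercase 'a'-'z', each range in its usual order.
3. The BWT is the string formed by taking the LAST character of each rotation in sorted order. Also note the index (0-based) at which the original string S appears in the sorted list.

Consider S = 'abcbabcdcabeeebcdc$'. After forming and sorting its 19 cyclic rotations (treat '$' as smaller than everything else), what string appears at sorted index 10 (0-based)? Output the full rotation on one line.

All 19 rotations (rotation i = S[i:]+S[:i]):
  rot[0] = abcbabcdcabeeebcdc$
  rot[1] = bcbabcdcabeeebcdc$a
  rot[2] = cbabcdcabeeebcdc$ab
  rot[3] = babcdcabeeebcdc$abc
  rot[4] = abcdcabeeebcdc$abcb
  rot[5] = bcdcabeeebcdc$abcba
  rot[6] = cdcabeeebcdc$abcbab
  rot[7] = dcabeeebcdc$abcbabc
  rot[8] = cabeeebcdc$abcbabcd
  rot[9] = abeeebcdc$abcbabcdc
  rot[10] = beeebcdc$abcbabcdca
  rot[11] = eeebcdc$abcbabcdcab
  rot[12] = eebcdc$abcbabcdcabe
  rot[13] = ebcdc$abcbabcdcabee
  rot[14] = bcdc$abcbabcdcabeee
  rot[15] = cdc$abcbabcdcabeeeb
  rot[16] = dc$abcbabcdcabeeebc
  rot[17] = c$abcbabcdcabeeebcd
  rot[18] = $abcbabcdcabeeebcdc
Sorted (with $ < everything):
  sorted[0] = $abcbabcdcabeeebcdc
  sorted[1] = abcbabcdcabeeebcdc$
  sorted[2] = abcdcabeeebcdc$abcb
  sorted[3] = abeeebcdc$abcbabcdc
  sorted[4] = babcdcabeeebcdc$abc
  sorted[5] = bcbabcdcabeeebcdc$a
  sorted[6] = bcdc$abcbabcdcabeee
  sorted[7] = bcdcabeeebcdc$abcba
  sorted[8] = beeebcdc$abcbabcdca
  sorted[9] = c$abcbabcdcabeeebcd
  sorted[10] = cabeeebcdc$abcbabcd
  sorted[11] = cbabcdcabeeebcdc$ab
  sorted[12] = cdc$abcbabcdcabeeeb
  sorted[13] = cdcabeeebcdc$abcbab
  sorted[14] = dc$abcbabcdcabeeebc
  sorted[15] = dcabeeebcdc$abcbabc
  sorted[16] = ebcdc$abcbabcdcabee
  sorted[17] = eebcdc$abcbabcdcabe
  sorted[18] = eeebcdc$abcbabcdcab
sorted[10] = cabeeebcdc$abcbabcd

Answer: cabeeebcdc$abcbabcd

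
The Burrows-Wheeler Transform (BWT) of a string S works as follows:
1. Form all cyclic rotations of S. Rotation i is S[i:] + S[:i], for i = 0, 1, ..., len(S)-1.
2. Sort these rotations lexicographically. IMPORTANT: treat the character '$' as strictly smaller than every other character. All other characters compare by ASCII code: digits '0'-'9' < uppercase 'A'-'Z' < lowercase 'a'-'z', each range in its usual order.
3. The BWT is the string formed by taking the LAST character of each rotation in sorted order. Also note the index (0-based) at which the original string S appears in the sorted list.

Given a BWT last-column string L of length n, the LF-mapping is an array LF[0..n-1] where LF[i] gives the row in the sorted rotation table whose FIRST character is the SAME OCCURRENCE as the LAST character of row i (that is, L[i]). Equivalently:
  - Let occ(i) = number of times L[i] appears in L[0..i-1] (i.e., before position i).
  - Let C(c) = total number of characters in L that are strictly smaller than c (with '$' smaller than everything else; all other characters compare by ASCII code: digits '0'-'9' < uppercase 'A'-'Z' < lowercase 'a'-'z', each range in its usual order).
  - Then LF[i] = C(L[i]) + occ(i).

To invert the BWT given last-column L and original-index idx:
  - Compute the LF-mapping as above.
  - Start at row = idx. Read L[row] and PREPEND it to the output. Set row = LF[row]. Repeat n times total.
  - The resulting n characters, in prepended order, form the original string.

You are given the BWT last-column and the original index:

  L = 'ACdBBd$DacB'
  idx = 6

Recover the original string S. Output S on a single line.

LF mapping: 1 5 9 2 3 10 0 6 7 8 4
Walk LF starting at row 6, prepending L[row]:
  step 1: row=6, L[6]='$', prepend. Next row=LF[6]=0
  step 2: row=0, L[0]='A', prepend. Next row=LF[0]=1
  step 3: row=1, L[1]='C', prepend. Next row=LF[1]=5
  step 4: row=5, L[5]='d', prepend. Next row=LF[5]=10
  step 5: row=10, L[10]='B', prepend. Next row=LF[10]=4
  step 6: row=4, L[4]='B', prepend. Next row=LF[4]=3
  step 7: row=3, L[3]='B', prepend. Next row=LF[3]=2
  step 8: row=2, L[2]='d', prepend. Next row=LF[2]=9
  step 9: row=9, L[9]='c', prepend. Next row=LF[9]=8
  step 10: row=8, L[8]='a', prepend. Next row=LF[8]=7
  step 11: row=7, L[7]='D', prepend. Next row=LF[7]=6
Reversed output: DacdBBBdCA$

Answer: DacdBBBdCA$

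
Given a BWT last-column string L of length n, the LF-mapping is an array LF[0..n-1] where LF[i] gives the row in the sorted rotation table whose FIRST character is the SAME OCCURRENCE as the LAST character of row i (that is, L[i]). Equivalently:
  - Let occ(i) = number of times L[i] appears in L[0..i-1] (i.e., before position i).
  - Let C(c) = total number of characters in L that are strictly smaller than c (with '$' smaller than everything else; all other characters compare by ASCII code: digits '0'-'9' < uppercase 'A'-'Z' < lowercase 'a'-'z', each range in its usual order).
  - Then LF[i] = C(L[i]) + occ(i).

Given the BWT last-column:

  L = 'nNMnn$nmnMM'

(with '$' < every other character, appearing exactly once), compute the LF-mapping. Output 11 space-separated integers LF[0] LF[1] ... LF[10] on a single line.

Answer: 6 4 1 7 8 0 9 5 10 2 3

Derivation:
Char counts: '$':1, 'M':3, 'N':1, 'm':1, 'n':5
C (first-col start): C('$')=0, C('M')=1, C('N')=4, C('m')=5, C('n')=6
L[0]='n': occ=0, LF[0]=C('n')+0=6+0=6
L[1]='N': occ=0, LF[1]=C('N')+0=4+0=4
L[2]='M': occ=0, LF[2]=C('M')+0=1+0=1
L[3]='n': occ=1, LF[3]=C('n')+1=6+1=7
L[4]='n': occ=2, LF[4]=C('n')+2=6+2=8
L[5]='$': occ=0, LF[5]=C('$')+0=0+0=0
L[6]='n': occ=3, LF[6]=C('n')+3=6+3=9
L[7]='m': occ=0, LF[7]=C('m')+0=5+0=5
L[8]='n': occ=4, LF[8]=C('n')+4=6+4=10
L[9]='M': occ=1, LF[9]=C('M')+1=1+1=2
L[10]='M': occ=2, LF[10]=C('M')+2=1+2=3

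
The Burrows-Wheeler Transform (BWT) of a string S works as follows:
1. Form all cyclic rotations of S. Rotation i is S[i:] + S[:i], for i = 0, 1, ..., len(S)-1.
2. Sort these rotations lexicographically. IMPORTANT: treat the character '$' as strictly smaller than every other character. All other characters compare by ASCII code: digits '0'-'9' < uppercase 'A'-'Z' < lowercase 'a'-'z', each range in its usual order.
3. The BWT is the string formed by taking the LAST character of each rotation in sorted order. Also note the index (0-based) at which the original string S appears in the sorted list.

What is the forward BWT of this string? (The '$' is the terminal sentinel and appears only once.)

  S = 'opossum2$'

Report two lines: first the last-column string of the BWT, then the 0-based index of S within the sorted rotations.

All 9 rotations (rotation i = S[i:]+S[:i]):
  rot[0] = opossum2$
  rot[1] = possum2$o
  rot[2] = ossum2$op
  rot[3] = ssum2$opo
  rot[4] = sum2$opos
  rot[5] = um2$oposs
  rot[6] = m2$opossu
  rot[7] = 2$opossum
  rot[8] = $opossum2
Sorted (with $ < everything):
  sorted[0] = $opossum2  (last char: '2')
  sorted[1] = 2$opossum  (last char: 'm')
  sorted[2] = m2$opossu  (last char: 'u')
  sorted[3] = opossum2$  (last char: '$')
  sorted[4] = ossum2$op  (last char: 'p')
  sorted[5] = possum2$o  (last char: 'o')
  sorted[6] = ssum2$opo  (last char: 'o')
  sorted[7] = sum2$opos  (last char: 's')
  sorted[8] = um2$oposs  (last char: 's')
Last column: 2mu$pooss
Original string S is at sorted index 3

Answer: 2mu$pooss
3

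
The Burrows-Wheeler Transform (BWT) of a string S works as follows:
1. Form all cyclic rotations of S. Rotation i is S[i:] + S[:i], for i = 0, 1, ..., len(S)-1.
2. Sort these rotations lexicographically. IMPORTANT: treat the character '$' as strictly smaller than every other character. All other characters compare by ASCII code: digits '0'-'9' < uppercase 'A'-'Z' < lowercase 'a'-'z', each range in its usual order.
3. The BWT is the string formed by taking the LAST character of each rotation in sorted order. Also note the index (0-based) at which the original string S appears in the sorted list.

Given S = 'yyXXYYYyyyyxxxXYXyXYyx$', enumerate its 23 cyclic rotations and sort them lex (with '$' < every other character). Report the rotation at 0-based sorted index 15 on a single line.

Answer: yXXYYYyyyyxxxXYXyXYyx$y

Derivation:
All 23 rotations (rotation i = S[i:]+S[:i]):
  rot[0] = yyXXYYYyyyyxxxXYXyXYyx$
  rot[1] = yXXYYYyyyyxxxXYXyXYyx$y
  rot[2] = XXYYYyyyyxxxXYXyXYyx$yy
  rot[3] = XYYYyyyyxxxXYXyXYyx$yyX
  rot[4] = YYYyyyyxxxXYXyXYyx$yyXX
  rot[5] = YYyyyyxxxXYXyXYyx$yyXXY
  rot[6] = YyyyyxxxXYXyXYyx$yyXXYY
  rot[7] = yyyyxxxXYXyXYyx$yyXXYYY
  rot[8] = yyyxxxXYXyXYyx$yyXXYYYy
  rot[9] = yyxxxXYXyXYyx$yyXXYYYyy
  rot[10] = yxxxXYXyXYyx$yyXXYYYyyy
  rot[11] = xxxXYXyXYyx$yyXXYYYyyyy
  rot[12] = xxXYXyXYyx$yyXXYYYyyyyx
  rot[13] = xXYXyXYyx$yyXXYYYyyyyxx
  rot[14] = XYXyXYyx$yyXXYYYyyyyxxx
  rot[15] = YXyXYyx$yyXXYYYyyyyxxxX
  rot[16] = XyXYyx$yyXXYYYyyyyxxxXY
  rot[17] = yXYyx$yyXXYYYyyyyxxxXYX
  rot[18] = XYyx$yyXXYYYyyyyxxxXYXy
  rot[19] = Yyx$yyXXYYYyyyyxxxXYXyX
  rot[20] = yx$yyXXYYYyyyyxxxXYXyXY
  rot[21] = x$yyXXYYYyyyyxxxXYXyXYy
  rot[22] = $yyXXYYYyyyyxxxXYXyXYyx
Sorted (with $ < everything):
  sorted[0] = $yyXXYYYyyyyxxxXYXyXYyx
  sorted[1] = XXYYYyyyyxxxXYXyXYyx$yy
  sorted[2] = XYXyXYyx$yyXXYYYyyyyxxx
  sorted[3] = XYYYyyyyxxxXYXyXYyx$yyX
  sorted[4] = XYyx$yyXXYYYyyyyxxxXYXy
  sorted[5] = XyXYyx$yyXXYYYyyyyxxxXY
  sorted[6] = YXyXYyx$yyXXYYYyyyyxxxX
  sorted[7] = YYYyyyyxxxXYXyXYyx$yyXX
  sorted[8] = YYyyyyxxxXYXyXYyx$yyXXY
  sorted[9] = Yyx$yyXXYYYyyyyxxxXYXyX
  sorted[10] = YyyyyxxxXYXyXYyx$yyXXYY
  sorted[11] = x$yyXXYYYyyyyxxxXYXyXYy
  sorted[12] = xXYXyXYyx$yyXXYYYyyyyxx
  sorted[13] = xxXYXyXYyx$yyXXYYYyyyyx
  sorted[14] = xxxXYXyXYyx$yyXXYYYyyyy
  sorted[15] = yXXYYYyyyyxxxXYXyXYyx$y
  sorted[16] = yXYyx$yyXXYYYyyyyxxxXYX
  sorted[17] = yx$yyXXYYYyyyyxxxXYXyXY
  sorted[18] = yxxxXYXyXYyx$yyXXYYYyyy
  sorted[19] = yyXXYYYyyyyxxxXYXyXYyx$
  sorted[20] = yyxxxXYXyXYyx$yyXXYYYyy
  sorted[21] = yyyxxxXYXyXYyx$yyXXYYYy
  sorted[22] = yyyyxxxXYXyXYyx$yyXXYYY
sorted[15] = yXXYYYyyyyxxxXYXyXYyx$y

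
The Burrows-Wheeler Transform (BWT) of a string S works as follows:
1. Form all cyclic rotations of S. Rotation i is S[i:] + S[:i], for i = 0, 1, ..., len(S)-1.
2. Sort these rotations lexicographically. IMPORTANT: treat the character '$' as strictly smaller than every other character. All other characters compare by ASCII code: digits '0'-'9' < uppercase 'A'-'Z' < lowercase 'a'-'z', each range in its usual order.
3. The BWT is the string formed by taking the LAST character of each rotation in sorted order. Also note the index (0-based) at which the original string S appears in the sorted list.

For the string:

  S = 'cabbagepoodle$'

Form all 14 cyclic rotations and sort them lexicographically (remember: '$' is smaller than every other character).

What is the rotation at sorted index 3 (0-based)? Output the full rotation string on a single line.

Answer: bagepoodle$cab

Derivation:
All 14 rotations (rotation i = S[i:]+S[:i]):
  rot[0] = cabbagepoodle$
  rot[1] = abbagepoodle$c
  rot[2] = bbagepoodle$ca
  rot[3] = bagepoodle$cab
  rot[4] = agepoodle$cabb
  rot[5] = gepoodle$cabba
  rot[6] = epoodle$cabbag
  rot[7] = poodle$cabbage
  rot[8] = oodle$cabbagep
  rot[9] = odle$cabbagepo
  rot[10] = dle$cabbagepoo
  rot[11] = le$cabbagepood
  rot[12] = e$cabbagepoodl
  rot[13] = $cabbagepoodle
Sorted (with $ < everything):
  sorted[0] = $cabbagepoodle
  sorted[1] = abbagepoodle$c
  sorted[2] = agepoodle$cabb
  sorted[3] = bagepoodle$cab
  sorted[4] = bbagepoodle$ca
  sorted[5] = cabbagepoodle$
  sorted[6] = dle$cabbagepoo
  sorted[7] = e$cabbagepoodl
  sorted[8] = epoodle$cabbag
  sorted[9] = gepoodle$cabba
  sorted[10] = le$cabbagepood
  sorted[11] = odle$cabbagepo
  sorted[12] = oodle$cabbagep
  sorted[13] = poodle$cabbage
sorted[3] = bagepoodle$cab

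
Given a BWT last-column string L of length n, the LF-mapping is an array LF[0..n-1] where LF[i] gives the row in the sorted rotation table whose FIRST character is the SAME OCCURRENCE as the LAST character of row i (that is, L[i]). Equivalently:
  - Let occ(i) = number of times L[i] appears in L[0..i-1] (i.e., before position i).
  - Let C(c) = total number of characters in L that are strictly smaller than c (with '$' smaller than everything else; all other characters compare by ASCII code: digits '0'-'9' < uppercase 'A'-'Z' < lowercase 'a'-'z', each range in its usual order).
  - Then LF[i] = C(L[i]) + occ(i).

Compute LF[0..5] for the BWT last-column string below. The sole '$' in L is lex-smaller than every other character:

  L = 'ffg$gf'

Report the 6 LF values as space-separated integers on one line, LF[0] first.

Answer: 1 2 4 0 5 3

Derivation:
Char counts: '$':1, 'f':3, 'g':2
C (first-col start): C('$')=0, C('f')=1, C('g')=4
L[0]='f': occ=0, LF[0]=C('f')+0=1+0=1
L[1]='f': occ=1, LF[1]=C('f')+1=1+1=2
L[2]='g': occ=0, LF[2]=C('g')+0=4+0=4
L[3]='$': occ=0, LF[3]=C('$')+0=0+0=0
L[4]='g': occ=1, LF[4]=C('g')+1=4+1=5
L[5]='f': occ=2, LF[5]=C('f')+2=1+2=3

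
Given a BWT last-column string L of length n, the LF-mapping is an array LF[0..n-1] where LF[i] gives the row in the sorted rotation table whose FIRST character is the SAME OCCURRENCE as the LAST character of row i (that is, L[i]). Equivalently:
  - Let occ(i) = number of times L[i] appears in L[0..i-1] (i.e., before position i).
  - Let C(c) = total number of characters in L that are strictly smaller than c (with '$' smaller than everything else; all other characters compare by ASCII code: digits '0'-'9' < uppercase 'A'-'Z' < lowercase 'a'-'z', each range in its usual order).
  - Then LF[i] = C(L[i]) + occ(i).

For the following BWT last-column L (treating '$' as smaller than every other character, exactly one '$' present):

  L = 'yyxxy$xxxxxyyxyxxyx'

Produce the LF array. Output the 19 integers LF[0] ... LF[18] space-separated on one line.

Char counts: '$':1, 'x':11, 'y':7
C (first-col start): C('$')=0, C('x')=1, C('y')=12
L[0]='y': occ=0, LF[0]=C('y')+0=12+0=12
L[1]='y': occ=1, LF[1]=C('y')+1=12+1=13
L[2]='x': occ=0, LF[2]=C('x')+0=1+0=1
L[3]='x': occ=1, LF[3]=C('x')+1=1+1=2
L[4]='y': occ=2, LF[4]=C('y')+2=12+2=14
L[5]='$': occ=0, LF[5]=C('$')+0=0+0=0
L[6]='x': occ=2, LF[6]=C('x')+2=1+2=3
L[7]='x': occ=3, LF[7]=C('x')+3=1+3=4
L[8]='x': occ=4, LF[8]=C('x')+4=1+4=5
L[9]='x': occ=5, LF[9]=C('x')+5=1+5=6
L[10]='x': occ=6, LF[10]=C('x')+6=1+6=7
L[11]='y': occ=3, LF[11]=C('y')+3=12+3=15
L[12]='y': occ=4, LF[12]=C('y')+4=12+4=16
L[13]='x': occ=7, LF[13]=C('x')+7=1+7=8
L[14]='y': occ=5, LF[14]=C('y')+5=12+5=17
L[15]='x': occ=8, LF[15]=C('x')+8=1+8=9
L[16]='x': occ=9, LF[16]=C('x')+9=1+9=10
L[17]='y': occ=6, LF[17]=C('y')+6=12+6=18
L[18]='x': occ=10, LF[18]=C('x')+10=1+10=11

Answer: 12 13 1 2 14 0 3 4 5 6 7 15 16 8 17 9 10 18 11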